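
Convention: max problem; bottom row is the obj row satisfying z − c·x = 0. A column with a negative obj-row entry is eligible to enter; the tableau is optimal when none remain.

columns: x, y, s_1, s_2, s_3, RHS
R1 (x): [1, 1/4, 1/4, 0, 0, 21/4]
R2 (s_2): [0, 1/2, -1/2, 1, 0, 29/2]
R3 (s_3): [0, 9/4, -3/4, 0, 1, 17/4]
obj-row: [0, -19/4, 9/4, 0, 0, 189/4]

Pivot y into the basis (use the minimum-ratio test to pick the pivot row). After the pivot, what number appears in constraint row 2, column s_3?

-2/9

Ratio test on column y — row 1: (21/4)/(1/4) = 21; row 2: (29/2)/(1/2) = 29; row 3: (17/4)/(9/4) = 17/9. Minimum is 17/9 at row 3 (s_3 leaves); pivot element 9/4.
Divide row 3 by 9/4; eliminate column y from the other rows.
Row 2 update in column s_3: 0 − (1/2)·(4/9) = -2/9.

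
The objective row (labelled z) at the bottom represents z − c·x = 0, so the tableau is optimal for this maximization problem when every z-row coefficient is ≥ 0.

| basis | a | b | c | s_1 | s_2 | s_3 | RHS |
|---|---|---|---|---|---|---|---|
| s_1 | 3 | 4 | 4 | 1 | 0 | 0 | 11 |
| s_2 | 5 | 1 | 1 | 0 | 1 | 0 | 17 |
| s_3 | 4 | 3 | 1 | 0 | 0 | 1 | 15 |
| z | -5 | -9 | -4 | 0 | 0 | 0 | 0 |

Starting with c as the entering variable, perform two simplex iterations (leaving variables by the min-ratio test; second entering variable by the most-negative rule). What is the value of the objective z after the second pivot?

Ratio test on column c — row 1: 11/4 = 11/4; row 2: 17/1 = 17; row 3: 15/1 = 15. Minimum is 11/4 at row 1 (s_1 leaves); pivot element 4.
Pivot on row 1; the z-row RHS becomes 0 − (-4)·(11/4) = 11.
Next entering variable (most negative z-row entry -5): b.
Ratio test on column b — row 1: (11/4)/1 = 11/4; row 2: entry 0 ≤ 0; row 3: (49/4)/2 = 49/8. Minimum is 11/4 at row 1 (c leaves); pivot element 1.
After the second pivot the z-row RHS is 11 − (-5)·(11/4) = 99/4.

99/4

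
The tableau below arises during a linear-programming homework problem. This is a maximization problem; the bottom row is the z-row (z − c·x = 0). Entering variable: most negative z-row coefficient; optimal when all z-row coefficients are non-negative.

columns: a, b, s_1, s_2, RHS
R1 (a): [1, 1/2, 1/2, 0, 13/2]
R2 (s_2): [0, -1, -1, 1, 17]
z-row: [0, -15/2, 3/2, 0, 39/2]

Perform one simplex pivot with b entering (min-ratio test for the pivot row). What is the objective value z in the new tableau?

117

Ratio test on column b — row 1: (13/2)/(1/2) = 13; row 2: entry -1 ≤ 0. Minimum is 13 at row 1 (a leaves); pivot element 1/2.
Pivot on row 1; the z-row RHS becomes 39/2 − (-15/2)·13 = 117.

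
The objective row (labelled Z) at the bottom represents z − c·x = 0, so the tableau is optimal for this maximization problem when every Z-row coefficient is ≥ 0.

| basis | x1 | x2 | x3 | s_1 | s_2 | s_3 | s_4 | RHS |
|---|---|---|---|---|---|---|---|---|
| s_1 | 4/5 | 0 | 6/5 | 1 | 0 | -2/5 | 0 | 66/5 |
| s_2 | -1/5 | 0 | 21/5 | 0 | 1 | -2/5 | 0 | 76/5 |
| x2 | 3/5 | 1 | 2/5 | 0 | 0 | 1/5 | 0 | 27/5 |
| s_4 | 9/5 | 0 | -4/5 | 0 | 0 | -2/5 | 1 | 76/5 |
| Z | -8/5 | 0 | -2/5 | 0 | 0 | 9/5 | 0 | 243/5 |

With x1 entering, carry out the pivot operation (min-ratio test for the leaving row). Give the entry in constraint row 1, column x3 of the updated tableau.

14/9

Ratio test on column x1 — row 1: (66/5)/(4/5) = 33/2; row 2: entry -1/5 ≤ 0; row 3: (27/5)/(3/5) = 9; row 4: (76/5)/(9/5) = 76/9. Minimum is 76/9 at row 4 (s_4 leaves); pivot element 9/5.
Divide row 4 by 9/5; eliminate column x1 from the other rows.
Row 1 update in column x3: 6/5 − (4/5)·(-4/9) = 14/9.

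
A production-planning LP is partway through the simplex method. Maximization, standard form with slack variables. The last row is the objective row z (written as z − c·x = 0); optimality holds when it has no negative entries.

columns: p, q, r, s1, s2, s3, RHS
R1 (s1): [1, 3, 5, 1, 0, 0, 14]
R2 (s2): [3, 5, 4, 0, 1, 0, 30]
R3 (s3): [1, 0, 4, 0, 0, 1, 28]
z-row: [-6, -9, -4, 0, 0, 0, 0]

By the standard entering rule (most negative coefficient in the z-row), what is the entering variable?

q

Negative z-row entries: p: -6, q: -9, r: -4.
The most negative is -9 in column q, so q enters.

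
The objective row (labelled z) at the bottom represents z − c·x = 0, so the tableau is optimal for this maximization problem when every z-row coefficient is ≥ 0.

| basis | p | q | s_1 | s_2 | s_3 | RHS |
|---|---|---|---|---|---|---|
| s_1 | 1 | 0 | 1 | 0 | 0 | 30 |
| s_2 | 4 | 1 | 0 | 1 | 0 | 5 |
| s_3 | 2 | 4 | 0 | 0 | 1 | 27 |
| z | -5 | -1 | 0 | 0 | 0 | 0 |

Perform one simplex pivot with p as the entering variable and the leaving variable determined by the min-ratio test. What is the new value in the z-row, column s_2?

5/4

Ratio test on column p — row 1: 30/1 = 30; row 2: 5/4 = 5/4; row 3: 27/2 = 27/2. Minimum is 5/4 at row 2 (s_2 leaves); pivot element 4.
Divide row 2 by 4; eliminate column p from the other rows.
z-row update in column s_2: 0 − (-5)·(1/4) = 5/4.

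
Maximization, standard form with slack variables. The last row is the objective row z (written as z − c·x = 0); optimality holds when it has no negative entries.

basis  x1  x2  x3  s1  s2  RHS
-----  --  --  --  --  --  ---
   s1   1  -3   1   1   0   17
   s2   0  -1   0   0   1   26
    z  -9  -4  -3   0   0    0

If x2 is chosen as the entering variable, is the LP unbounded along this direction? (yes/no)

yes

Every constraint-row entry in column x2 is ≤ 0, so increasing x2 is unbounded.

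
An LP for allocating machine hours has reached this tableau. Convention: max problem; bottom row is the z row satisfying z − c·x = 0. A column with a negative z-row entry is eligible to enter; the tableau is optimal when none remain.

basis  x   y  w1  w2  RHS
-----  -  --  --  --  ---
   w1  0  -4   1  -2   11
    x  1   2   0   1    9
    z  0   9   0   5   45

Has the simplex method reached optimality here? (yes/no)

Every z-row coefficient is ≥ 0, so the tableau is optimal.

yes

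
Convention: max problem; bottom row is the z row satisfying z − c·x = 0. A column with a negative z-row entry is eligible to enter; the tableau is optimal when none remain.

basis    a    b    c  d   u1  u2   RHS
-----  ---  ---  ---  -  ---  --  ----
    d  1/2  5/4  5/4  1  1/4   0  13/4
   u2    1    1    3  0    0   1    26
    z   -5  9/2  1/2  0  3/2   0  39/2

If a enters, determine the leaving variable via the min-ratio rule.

d

Column a entries and ratios — d: (13/4)/(1/2) = 13/2; u2: 26/1 = 26.
Smallest ratio is 13/2 in the row of d, so d leaves.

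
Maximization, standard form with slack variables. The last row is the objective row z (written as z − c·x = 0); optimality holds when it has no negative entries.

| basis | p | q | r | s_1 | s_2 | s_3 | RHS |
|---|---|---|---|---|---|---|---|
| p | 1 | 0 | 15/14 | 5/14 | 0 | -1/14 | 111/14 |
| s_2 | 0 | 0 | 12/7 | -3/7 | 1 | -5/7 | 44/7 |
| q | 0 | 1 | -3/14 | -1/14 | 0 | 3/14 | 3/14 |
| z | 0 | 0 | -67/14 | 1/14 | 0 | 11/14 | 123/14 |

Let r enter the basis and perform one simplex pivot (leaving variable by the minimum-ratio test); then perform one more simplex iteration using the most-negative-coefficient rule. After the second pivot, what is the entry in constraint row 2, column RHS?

7

Ratio test on column r — row 1: (111/14)/(15/14) = 37/5; row 2: (44/7)/(12/7) = 11/3; row 3: entry -3/14 ≤ 0. Minimum is 11/3 at row 2 (s_2 leaves); pivot element 12/7.
Divide row 2 by 12/7; eliminate column r from the other rows.
Second iteration: most negative z-row entry is -29/24 in column s_3, so s_3 enters.
Ratio test on column s_3 — row 1: 4/(3/8) = 32/3; row 2: entry -5/12 ≤ 0; row 3: 1/(1/8) = 8. Minimum is 8 at row 3 (q leaves); pivot element 1/8.
Divide row 3 by 1/8; eliminate column s_3 from the other rows.
After both pivots, the entry at constraint row 2, column RHS is 7.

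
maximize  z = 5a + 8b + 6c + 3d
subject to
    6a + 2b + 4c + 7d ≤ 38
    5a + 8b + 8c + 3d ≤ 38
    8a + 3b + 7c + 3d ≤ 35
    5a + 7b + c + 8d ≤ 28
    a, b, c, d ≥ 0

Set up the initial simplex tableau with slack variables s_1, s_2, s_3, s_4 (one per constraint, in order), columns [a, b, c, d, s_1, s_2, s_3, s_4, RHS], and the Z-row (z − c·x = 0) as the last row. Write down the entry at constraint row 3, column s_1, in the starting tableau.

0

Slack s_1 belongs to constraint 1; its column is the unit vector e_1, so the entry in row 3 is 0.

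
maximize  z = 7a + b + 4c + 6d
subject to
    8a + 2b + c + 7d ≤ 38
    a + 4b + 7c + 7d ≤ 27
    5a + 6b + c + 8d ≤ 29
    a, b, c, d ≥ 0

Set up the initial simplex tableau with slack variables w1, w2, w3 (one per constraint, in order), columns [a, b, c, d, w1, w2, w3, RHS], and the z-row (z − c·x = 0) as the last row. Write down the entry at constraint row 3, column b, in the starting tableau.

6

Constraint 3 has coefficient 6 on b.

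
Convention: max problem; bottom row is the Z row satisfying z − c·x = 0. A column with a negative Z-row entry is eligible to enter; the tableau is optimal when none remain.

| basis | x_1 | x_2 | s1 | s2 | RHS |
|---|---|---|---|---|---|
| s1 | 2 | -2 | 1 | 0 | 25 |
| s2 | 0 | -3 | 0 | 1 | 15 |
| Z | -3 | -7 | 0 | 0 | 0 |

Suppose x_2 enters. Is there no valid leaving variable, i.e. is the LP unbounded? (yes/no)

yes

Every constraint-row entry in column x_2 is ≤ 0, so increasing x_2 is unbounded.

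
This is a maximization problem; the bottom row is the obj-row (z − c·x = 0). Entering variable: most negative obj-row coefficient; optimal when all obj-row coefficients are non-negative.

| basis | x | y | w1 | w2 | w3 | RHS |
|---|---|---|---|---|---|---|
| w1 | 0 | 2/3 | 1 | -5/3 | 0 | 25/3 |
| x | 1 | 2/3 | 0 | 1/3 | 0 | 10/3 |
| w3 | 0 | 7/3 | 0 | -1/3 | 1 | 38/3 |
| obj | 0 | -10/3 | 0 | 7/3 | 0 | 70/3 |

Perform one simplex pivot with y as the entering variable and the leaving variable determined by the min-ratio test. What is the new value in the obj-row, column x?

Ratio test on column y — row 1: (25/3)/(2/3) = 25/2; row 2: (10/3)/(2/3) = 5; row 3: (38/3)/(7/3) = 38/7. Minimum is 5 at row 2 (x leaves); pivot element 2/3.
Divide row 2 by 2/3; eliminate column y from the other rows.
obj-row update in column x: 0 − (-10/3)·(3/2) = 5.

5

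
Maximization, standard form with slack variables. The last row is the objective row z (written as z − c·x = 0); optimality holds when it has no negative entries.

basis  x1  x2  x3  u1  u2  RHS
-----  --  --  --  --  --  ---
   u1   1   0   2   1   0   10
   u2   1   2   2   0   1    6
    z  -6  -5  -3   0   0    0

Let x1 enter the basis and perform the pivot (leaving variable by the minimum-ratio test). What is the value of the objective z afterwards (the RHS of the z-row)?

36

Ratio test on column x1 — row 1: 10/1 = 10; row 2: 6/1 = 6. Minimum is 6 at row 2 (u2 leaves); pivot element 1.
Pivot on row 2; the z-row RHS becomes 0 − (-6)·6 = 36.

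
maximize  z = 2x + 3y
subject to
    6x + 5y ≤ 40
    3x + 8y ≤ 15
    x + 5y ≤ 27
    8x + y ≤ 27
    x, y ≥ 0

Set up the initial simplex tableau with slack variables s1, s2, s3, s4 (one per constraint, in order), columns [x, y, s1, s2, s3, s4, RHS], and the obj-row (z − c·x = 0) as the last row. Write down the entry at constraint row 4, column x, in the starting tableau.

Constraint 4 has coefficient 8 on x.

8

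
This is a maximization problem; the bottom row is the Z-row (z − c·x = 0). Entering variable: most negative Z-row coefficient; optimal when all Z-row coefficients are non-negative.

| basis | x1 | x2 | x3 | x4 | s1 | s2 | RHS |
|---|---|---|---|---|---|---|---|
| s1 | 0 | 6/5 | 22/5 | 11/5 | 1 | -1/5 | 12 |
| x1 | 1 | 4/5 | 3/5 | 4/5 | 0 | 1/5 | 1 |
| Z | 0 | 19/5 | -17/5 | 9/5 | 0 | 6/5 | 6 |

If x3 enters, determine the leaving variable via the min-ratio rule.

Column x3 entries and ratios — s1: 12/(22/5) = 30/11; x1: 1/(3/5) = 5/3.
Smallest ratio is 5/3 in the row of x1, so x1 leaves.

x1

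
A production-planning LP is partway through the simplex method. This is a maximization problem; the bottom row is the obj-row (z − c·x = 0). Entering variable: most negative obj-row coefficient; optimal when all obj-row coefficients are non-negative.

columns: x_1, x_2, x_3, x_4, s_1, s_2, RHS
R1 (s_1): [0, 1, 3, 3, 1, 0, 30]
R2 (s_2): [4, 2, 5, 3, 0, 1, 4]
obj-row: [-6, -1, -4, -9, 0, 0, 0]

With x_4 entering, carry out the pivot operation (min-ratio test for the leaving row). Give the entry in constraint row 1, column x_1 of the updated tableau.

-4

Ratio test on column x_4 — row 1: 30/3 = 10; row 2: 4/3 = 4/3. Minimum is 4/3 at row 2 (s_2 leaves); pivot element 3.
Divide row 2 by 3; eliminate column x_4 from the other rows.
Row 1 update in column x_1: 0 − 3·(4/3) = -4.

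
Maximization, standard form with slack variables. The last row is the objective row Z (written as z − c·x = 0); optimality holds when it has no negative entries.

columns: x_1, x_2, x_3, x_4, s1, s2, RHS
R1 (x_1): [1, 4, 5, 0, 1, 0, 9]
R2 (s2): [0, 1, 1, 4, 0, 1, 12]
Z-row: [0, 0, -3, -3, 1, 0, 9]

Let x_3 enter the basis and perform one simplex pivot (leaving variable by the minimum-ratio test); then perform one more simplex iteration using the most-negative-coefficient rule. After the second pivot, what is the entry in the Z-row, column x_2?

Ratio test on column x_3 — row 1: 9/5 = 9/5; row 2: 12/1 = 12. Minimum is 9/5 at row 1 (x_1 leaves); pivot element 5.
Divide row 1 by 5; eliminate column x_3 from the other rows.
Second iteration: most negative Z-row entry is -3 in column x_4, so x_4 enters.
Ratio test on column x_4 — row 1: entry 0 ≤ 0; row 2: (51/5)/4 = 51/20. Minimum is 51/20 at row 2 (s2 leaves); pivot element 4.
Divide row 2 by 4; eliminate column x_4 from the other rows.
After both pivots, the entry at the Z-row, column x_2 is 51/20.

51/20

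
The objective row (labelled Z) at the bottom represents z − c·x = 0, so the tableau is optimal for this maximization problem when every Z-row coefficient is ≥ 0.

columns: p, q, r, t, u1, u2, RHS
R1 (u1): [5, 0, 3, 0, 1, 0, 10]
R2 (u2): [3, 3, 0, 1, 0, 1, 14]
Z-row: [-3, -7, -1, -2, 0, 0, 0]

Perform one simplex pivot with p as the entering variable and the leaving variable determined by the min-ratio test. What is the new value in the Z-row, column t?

-2

Ratio test on column p — row 1: 10/5 = 2; row 2: 14/3 = 14/3. Minimum is 2 at row 1 (u1 leaves); pivot element 5.
Divide row 1 by 5; eliminate column p from the other rows.
Z-row update in column t: -2 − (-3)·0 = -2.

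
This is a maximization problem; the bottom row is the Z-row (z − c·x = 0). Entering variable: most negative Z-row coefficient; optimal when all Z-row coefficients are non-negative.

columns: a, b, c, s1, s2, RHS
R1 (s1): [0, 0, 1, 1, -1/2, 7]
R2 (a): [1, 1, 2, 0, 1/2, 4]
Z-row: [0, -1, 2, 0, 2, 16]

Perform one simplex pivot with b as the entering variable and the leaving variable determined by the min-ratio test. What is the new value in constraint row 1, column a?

0

Ratio test on column b — row 1: entry 0 ≤ 0; row 2: 4/1 = 4. Minimum is 4 at row 2 (a leaves); pivot element 1.
Divide row 2 by 1; eliminate column b from the other rows.
Row 1 update in column a: 0 − 0·1 = 0.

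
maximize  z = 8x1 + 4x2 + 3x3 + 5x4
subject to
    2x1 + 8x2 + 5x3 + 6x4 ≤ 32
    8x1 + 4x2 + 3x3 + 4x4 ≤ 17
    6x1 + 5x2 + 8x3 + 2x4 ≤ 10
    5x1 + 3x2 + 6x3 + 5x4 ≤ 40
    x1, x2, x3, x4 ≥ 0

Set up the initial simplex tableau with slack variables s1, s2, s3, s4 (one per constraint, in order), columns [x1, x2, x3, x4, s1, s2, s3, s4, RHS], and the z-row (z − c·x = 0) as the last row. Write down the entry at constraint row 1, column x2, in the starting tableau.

Constraint 1 has coefficient 8 on x2.

8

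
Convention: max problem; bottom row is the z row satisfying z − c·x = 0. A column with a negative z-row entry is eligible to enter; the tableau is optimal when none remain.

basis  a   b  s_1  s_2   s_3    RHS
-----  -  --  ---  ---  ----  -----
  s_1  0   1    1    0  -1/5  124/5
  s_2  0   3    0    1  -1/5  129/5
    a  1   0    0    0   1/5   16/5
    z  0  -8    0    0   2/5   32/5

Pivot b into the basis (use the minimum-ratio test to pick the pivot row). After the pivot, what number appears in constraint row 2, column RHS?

Ratio test on column b — row 1: (124/5)/1 = 124/5; row 2: (129/5)/3 = 43/5; row 3: entry 0 ≤ 0. Minimum is 43/5 at row 2 (s_2 leaves); pivot element 3.
Divide row 2 by 3; eliminate column b from the other rows.
In the new row 2, the RHS entry is the old entry divided by the pivot: (129/5)/3 = 43/5.

43/5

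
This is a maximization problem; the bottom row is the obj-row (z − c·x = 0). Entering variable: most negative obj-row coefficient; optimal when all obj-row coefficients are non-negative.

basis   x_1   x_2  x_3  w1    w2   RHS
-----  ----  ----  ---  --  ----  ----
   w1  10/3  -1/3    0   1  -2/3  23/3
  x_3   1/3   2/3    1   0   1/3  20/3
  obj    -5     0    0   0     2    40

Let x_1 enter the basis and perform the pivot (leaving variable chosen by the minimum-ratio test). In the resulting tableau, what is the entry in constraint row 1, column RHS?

Ratio test on column x_1 — row 1: (23/3)/(10/3) = 23/10; row 2: (20/3)/(1/3) = 20. Minimum is 23/10 at row 1 (w1 leaves); pivot element 10/3.
Divide row 1 by 10/3; eliminate column x_1 from the other rows.
In the new row 1, the RHS entry is the old entry divided by the pivot: (23/3)/(10/3) = 23/10.

23/10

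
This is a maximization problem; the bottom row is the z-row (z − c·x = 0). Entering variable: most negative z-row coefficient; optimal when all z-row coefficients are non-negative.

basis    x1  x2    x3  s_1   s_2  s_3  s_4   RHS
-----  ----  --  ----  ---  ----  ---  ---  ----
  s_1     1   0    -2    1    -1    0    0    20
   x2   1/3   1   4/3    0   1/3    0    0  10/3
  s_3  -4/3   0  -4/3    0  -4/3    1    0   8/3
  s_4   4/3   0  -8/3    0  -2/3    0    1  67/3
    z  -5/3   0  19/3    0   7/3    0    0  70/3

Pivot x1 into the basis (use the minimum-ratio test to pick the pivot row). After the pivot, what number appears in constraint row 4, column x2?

Ratio test on column x1 — row 1: 20/1 = 20; row 2: (10/3)/(1/3) = 10; row 3: entry -4/3 ≤ 0; row 4: (67/3)/(4/3) = 67/4. Minimum is 10 at row 2 (x2 leaves); pivot element 1/3.
Divide row 2 by 1/3; eliminate column x1 from the other rows.
Row 4 update in column x2: 0 − (4/3)·3 = -4.

-4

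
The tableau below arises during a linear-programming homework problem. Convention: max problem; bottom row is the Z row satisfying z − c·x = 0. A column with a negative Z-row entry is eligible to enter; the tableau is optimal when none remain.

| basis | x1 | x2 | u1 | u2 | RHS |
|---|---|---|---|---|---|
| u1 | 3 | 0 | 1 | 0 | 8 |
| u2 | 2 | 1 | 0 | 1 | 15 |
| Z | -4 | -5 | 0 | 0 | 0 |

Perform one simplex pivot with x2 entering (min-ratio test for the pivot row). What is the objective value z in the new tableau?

75

Ratio test on column x2 — row 1: entry 0 ≤ 0; row 2: 15/1 = 15. Minimum is 15 at row 2 (u2 leaves); pivot element 1.
Pivot on row 2; the Z-row RHS becomes 0 − (-5)·15 = 75.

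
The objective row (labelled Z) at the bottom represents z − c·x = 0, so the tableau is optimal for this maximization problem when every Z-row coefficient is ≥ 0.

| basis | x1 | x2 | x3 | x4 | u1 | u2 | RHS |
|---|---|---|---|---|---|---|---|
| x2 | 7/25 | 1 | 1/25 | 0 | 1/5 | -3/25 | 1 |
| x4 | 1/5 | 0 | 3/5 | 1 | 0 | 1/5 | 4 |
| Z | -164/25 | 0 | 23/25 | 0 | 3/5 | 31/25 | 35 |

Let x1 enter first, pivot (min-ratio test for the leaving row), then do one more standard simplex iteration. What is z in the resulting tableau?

Ratio test on column x1 — row 1: 1/(7/25) = 25/7; row 2: 4/(1/5) = 20. Minimum is 25/7 at row 1 (x2 leaves); pivot element 7/25.
Pivot on row 1; the Z-row RHS becomes 35 − (-164/25)·(25/7) = 409/7.
Next entering variable (most negative Z-row entry -11/7): u2.
Ratio test on column u2 — row 1: entry -3/7 ≤ 0; row 2: (23/7)/(2/7) = 23/2. Minimum is 23/2 at row 2 (x4 leaves); pivot element 2/7.
After the second pivot the Z-row RHS is 409/7 − (-11/7)·(23/2) = 153/2.

153/2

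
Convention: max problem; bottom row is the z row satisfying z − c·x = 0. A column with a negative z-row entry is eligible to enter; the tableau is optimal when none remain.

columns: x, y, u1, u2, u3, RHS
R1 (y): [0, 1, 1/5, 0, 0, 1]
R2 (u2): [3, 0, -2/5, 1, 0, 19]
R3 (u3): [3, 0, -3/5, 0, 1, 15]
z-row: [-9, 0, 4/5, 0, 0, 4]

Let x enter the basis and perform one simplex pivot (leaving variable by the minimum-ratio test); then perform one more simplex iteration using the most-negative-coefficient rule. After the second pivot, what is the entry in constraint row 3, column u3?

1/3

Ratio test on column x — row 1: entry 0 ≤ 0; row 2: 19/3 = 19/3; row 3: 15/3 = 5. Minimum is 5 at row 3 (u3 leaves); pivot element 3.
Divide row 3 by 3; eliminate column x from the other rows.
Second iteration: most negative z-row entry is -1 in column u1, so u1 enters.
Ratio test on column u1 — row 1: 1/(1/5) = 5; row 2: 4/(1/5) = 20; row 3: entry -1/5 ≤ 0. Minimum is 5 at row 1 (y leaves); pivot element 1/5.
Divide row 1 by 1/5; eliminate column u1 from the other rows.
After both pivots, the entry at constraint row 3, column u3 is 1/3.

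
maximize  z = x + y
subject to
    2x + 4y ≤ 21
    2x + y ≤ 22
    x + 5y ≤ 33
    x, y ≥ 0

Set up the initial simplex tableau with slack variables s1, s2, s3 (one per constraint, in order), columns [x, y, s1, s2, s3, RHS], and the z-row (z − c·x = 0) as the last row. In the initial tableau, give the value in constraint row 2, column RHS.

The RHS of constraint 2 is b_2 = 22.

22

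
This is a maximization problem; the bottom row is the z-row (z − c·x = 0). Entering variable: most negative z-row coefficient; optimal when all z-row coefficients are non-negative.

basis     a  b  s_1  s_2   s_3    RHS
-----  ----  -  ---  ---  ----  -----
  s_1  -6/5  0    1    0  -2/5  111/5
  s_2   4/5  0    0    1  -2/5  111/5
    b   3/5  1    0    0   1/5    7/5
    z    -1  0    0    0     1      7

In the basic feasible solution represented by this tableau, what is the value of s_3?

0

s_3 is not in the basis, so in the current basic feasible solution s_3 = 0.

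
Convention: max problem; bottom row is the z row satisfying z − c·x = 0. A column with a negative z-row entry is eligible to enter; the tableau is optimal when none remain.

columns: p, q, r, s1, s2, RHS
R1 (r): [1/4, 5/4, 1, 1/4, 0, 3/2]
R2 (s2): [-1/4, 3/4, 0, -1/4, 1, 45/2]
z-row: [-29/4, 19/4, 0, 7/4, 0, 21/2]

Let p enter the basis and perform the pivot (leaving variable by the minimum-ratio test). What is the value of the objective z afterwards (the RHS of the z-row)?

Ratio test on column p — row 1: (3/2)/(1/4) = 6; row 2: entry -1/4 ≤ 0. Minimum is 6 at row 1 (r leaves); pivot element 1/4.
Pivot on row 1; the z-row RHS becomes 21/2 − (-29/4)·6 = 54.

54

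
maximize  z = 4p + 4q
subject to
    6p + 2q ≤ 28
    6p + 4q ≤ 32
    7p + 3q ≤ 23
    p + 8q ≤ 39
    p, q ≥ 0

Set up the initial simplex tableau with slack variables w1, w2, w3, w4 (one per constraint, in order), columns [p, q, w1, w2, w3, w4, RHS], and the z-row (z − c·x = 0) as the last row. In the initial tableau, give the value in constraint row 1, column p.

6

Constraint 1 has coefficient 6 on p.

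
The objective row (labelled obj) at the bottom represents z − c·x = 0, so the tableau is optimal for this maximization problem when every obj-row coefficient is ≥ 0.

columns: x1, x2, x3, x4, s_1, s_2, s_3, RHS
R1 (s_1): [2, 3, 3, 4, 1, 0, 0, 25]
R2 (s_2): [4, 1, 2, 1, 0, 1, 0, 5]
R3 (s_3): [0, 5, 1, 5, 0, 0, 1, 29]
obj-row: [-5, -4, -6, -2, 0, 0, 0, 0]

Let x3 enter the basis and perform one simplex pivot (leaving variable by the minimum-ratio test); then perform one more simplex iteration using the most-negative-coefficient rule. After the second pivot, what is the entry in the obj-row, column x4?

2

Ratio test on column x3 — row 1: 25/3 = 25/3; row 2: 5/2 = 5/2; row 3: 29/1 = 29. Minimum is 5/2 at row 2 (s_2 leaves); pivot element 2.
Divide row 2 by 2; eliminate column x3 from the other rows.
Second iteration: most negative obj-row entry is -1 in column x2, so x2 enters.
Ratio test on column x2 — row 1: (35/2)/(3/2) = 35/3; row 2: (5/2)/(1/2) = 5; row 3: (53/2)/(9/2) = 53/9. Minimum is 5 at row 2 (x3 leaves); pivot element 1/2.
Divide row 2 by 1/2; eliminate column x2 from the other rows.
After both pivots, the entry at the obj-row, column x4 is 2.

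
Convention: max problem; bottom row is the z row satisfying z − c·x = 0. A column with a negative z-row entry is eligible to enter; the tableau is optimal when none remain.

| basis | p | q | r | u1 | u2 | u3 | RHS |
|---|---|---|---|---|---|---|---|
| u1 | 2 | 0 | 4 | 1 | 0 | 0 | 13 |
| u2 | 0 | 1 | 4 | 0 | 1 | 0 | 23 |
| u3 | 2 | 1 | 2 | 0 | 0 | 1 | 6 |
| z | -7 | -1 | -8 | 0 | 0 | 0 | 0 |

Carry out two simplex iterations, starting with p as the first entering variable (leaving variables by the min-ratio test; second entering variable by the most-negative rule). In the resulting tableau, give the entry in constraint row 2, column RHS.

Ratio test on column p — row 1: 13/2 = 13/2; row 2: entry 0 ≤ 0; row 3: 6/2 = 3. Minimum is 3 at row 3 (u3 leaves); pivot element 2.
Divide row 3 by 2; eliminate column p from the other rows.
Second iteration: most negative z-row entry is -1 in column r, so r enters.
Ratio test on column r — row 1: 7/2 = 7/2; row 2: 23/4 = 23/4; row 3: 3/1 = 3. Minimum is 3 at row 3 (p leaves); pivot element 1.
Divide row 3 by 1; eliminate column r from the other rows.
After both pivots, the entry at constraint row 2, column RHS is 11.

11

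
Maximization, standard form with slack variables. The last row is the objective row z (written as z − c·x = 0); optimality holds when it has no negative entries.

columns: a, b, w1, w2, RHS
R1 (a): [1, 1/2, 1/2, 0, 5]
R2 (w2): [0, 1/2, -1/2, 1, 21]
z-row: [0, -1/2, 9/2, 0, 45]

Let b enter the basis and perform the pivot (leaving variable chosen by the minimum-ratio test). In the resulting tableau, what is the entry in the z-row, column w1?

Ratio test on column b — row 1: 5/(1/2) = 10; row 2: 21/(1/2) = 42. Minimum is 10 at row 1 (a leaves); pivot element 1/2.
Divide row 1 by 1/2; eliminate column b from the other rows.
z-row update in column w1: 9/2 − (-1/2)·1 = 5.

5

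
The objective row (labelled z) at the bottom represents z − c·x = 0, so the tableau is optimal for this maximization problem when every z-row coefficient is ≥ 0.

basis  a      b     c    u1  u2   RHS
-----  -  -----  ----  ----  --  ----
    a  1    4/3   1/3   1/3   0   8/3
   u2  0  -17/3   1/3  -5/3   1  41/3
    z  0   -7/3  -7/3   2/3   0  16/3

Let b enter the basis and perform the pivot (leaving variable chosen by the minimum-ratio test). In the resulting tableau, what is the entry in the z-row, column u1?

5/4

Ratio test on column b — row 1: (8/3)/(4/3) = 2; row 2: entry -17/3 ≤ 0. Minimum is 2 at row 1 (a leaves); pivot element 4/3.
Divide row 1 by 4/3; eliminate column b from the other rows.
z-row update in column u1: 2/3 − (-7/3)·(1/4) = 5/4.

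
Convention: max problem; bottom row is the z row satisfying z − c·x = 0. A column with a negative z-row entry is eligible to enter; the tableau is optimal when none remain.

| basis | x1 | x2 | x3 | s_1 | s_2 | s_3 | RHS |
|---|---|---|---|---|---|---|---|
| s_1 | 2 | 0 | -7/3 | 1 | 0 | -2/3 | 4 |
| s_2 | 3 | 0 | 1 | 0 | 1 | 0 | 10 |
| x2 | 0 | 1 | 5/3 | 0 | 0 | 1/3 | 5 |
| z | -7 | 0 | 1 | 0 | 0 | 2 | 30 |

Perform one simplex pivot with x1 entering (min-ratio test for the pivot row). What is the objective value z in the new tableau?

Ratio test on column x1 — row 1: 4/2 = 2; row 2: 10/3 = 10/3; row 3: entry 0 ≤ 0. Minimum is 2 at row 1 (s_1 leaves); pivot element 2.
Pivot on row 1; the z-row RHS becomes 30 − (-7)·2 = 44.

44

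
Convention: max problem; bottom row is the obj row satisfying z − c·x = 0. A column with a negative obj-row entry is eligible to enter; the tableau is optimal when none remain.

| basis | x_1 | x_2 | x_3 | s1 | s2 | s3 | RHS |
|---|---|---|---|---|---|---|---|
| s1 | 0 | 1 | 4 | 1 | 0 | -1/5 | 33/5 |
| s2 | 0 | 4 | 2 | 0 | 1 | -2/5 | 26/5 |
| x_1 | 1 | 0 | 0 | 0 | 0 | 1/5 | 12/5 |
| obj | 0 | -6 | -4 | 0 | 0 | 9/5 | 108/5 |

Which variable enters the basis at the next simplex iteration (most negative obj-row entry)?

x_2

Negative obj-row entries: x_2: -6, x_3: -4.
The most negative is -6 in column x_2, so x_2 enters.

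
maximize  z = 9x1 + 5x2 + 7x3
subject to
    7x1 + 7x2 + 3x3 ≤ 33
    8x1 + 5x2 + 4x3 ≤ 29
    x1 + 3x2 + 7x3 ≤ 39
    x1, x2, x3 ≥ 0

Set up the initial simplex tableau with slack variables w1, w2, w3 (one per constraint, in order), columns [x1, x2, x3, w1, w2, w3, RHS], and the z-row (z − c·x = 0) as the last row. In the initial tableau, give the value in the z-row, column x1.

The z-row carries the negated objective coefficients: the x1 entry is -9.

-9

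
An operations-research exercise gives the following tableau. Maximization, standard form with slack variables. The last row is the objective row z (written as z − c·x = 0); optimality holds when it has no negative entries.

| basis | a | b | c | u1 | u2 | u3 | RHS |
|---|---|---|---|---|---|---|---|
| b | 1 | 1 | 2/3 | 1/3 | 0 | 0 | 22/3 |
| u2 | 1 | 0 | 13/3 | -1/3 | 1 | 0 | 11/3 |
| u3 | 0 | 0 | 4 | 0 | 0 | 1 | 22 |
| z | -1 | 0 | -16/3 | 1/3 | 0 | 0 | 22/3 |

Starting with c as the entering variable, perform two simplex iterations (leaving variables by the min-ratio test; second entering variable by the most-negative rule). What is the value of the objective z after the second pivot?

Ratio test on column c — row 1: (22/3)/(2/3) = 11; row 2: (11/3)/(13/3) = 11/13; row 3: 22/4 = 11/2. Minimum is 11/13 at row 2 (u2 leaves); pivot element 13/3.
Pivot on row 2; the z-row RHS becomes 22/3 − (-16/3)·(11/13) = 154/13.
Next entering variable (most negative z-row entry -1/13): u1.
Ratio test on column u1 — row 1: (88/13)/(5/13) = 88/5; row 2: entry -1/13 ≤ 0; row 3: (242/13)/(4/13) = 121/2. Minimum is 88/5 at row 1 (b leaves); pivot element 5/13.
After the second pivot the z-row RHS is 154/13 − (-1/13)·(88/5) = 66/5.

66/5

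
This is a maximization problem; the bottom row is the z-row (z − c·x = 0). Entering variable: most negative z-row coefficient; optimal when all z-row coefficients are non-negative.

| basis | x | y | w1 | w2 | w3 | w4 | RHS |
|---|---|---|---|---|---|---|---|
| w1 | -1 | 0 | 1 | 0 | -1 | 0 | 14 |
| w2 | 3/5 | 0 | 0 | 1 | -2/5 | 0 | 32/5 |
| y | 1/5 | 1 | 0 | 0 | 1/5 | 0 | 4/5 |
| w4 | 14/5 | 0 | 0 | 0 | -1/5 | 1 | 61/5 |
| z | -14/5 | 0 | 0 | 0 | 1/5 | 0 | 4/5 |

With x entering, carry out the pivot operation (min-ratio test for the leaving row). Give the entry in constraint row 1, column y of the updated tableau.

Ratio test on column x — row 1: entry -1 ≤ 0; row 2: (32/5)/(3/5) = 32/3; row 3: (4/5)/(1/5) = 4; row 4: (61/5)/(14/5) = 61/14. Minimum is 4 at row 3 (y leaves); pivot element 1/5.
Divide row 3 by 1/5; eliminate column x from the other rows.
Row 1 update in column y: 0 − (-1)·5 = 5.

5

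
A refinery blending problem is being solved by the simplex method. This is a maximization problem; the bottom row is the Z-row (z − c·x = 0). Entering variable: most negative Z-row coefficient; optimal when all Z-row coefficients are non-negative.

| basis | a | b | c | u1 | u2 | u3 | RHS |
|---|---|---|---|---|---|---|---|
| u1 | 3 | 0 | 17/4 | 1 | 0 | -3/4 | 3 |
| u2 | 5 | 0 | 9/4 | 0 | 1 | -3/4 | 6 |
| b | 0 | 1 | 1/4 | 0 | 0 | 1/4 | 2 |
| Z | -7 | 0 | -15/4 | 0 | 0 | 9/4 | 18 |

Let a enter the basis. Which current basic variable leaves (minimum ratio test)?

u1

Column a entries and ratios — u1: 3/3 = 1; u2: 6/5 = 6/5; b: 0 ≤ 0, skip.
Smallest ratio is 1 in the row of u1, so u1 leaves.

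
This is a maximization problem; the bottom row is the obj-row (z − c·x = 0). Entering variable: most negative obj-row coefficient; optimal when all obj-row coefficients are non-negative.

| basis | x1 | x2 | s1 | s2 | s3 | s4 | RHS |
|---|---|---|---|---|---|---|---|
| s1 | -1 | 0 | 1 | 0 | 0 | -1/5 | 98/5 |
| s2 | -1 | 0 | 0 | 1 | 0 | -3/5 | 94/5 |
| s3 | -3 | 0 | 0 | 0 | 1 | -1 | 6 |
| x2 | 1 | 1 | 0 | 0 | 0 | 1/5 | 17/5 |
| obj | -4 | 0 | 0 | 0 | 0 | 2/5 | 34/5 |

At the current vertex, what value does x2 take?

x2 is basic (row 4); its value is the RHS of that row, 17/5.

17/5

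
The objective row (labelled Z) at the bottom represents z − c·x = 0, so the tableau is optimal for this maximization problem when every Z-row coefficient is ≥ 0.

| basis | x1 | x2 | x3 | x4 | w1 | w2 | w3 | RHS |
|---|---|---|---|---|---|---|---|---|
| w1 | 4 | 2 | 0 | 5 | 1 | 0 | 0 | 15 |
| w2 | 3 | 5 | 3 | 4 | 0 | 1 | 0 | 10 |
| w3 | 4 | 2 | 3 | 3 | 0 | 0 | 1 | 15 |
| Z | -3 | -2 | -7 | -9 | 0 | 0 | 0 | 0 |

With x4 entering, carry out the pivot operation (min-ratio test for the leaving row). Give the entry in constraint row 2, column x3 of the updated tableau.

3/4

Ratio test on column x4 — row 1: 15/5 = 3; row 2: 10/4 = 5/2; row 3: 15/3 = 5. Minimum is 5/2 at row 2 (w2 leaves); pivot element 4.
Divide row 2 by 4; eliminate column x4 from the other rows.
In the new row 2, the x3 entry is the old entry divided by the pivot: 3/4 = 3/4.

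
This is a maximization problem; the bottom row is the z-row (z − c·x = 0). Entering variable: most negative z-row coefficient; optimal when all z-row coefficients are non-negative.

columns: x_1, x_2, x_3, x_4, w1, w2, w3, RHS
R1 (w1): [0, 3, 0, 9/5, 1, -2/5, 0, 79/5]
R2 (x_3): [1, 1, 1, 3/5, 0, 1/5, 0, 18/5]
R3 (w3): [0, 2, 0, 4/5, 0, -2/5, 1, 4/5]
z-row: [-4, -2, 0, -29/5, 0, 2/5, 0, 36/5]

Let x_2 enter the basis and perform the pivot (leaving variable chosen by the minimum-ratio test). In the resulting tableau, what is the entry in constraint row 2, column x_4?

1/5

Ratio test on column x_2 — row 1: (79/5)/3 = 79/15; row 2: (18/5)/1 = 18/5; row 3: (4/5)/2 = 2/5. Minimum is 2/5 at row 3 (w3 leaves); pivot element 2.
Divide row 3 by 2; eliminate column x_2 from the other rows.
Row 2 update in column x_4: 3/5 − 1·(2/5) = 1/5.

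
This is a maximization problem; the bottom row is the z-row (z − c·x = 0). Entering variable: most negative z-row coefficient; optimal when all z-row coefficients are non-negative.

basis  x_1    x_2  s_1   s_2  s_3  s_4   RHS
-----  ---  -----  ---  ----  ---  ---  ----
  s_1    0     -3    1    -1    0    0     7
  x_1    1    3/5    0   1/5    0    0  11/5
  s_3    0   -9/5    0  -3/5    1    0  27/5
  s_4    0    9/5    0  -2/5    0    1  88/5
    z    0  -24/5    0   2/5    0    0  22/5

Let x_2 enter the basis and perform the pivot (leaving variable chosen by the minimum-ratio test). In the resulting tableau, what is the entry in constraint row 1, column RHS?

18

Ratio test on column x_2 — row 1: entry -3 ≤ 0; row 2: (11/5)/(3/5) = 11/3; row 3: entry -9/5 ≤ 0; row 4: (88/5)/(9/5) = 88/9. Minimum is 11/3 at row 2 (x_1 leaves); pivot element 3/5.
Divide row 2 by 3/5; eliminate column x_2 from the other rows.
Row 1 update in column RHS: 7 − (-3)·(11/3) = 18.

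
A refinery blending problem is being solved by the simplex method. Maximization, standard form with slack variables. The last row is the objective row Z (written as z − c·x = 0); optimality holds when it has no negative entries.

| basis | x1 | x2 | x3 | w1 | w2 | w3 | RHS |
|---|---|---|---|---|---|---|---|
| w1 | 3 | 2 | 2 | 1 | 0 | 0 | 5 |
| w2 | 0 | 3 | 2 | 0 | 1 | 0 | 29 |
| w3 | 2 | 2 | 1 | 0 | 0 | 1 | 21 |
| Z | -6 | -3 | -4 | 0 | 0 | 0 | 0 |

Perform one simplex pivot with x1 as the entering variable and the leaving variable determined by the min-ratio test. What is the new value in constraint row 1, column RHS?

Ratio test on column x1 — row 1: 5/3 = 5/3; row 2: entry 0 ≤ 0; row 3: 21/2 = 21/2. Minimum is 5/3 at row 1 (w1 leaves); pivot element 3.
Divide row 1 by 3; eliminate column x1 from the other rows.
In the new row 1, the RHS entry is the old entry divided by the pivot: 5/3 = 5/3.

5/3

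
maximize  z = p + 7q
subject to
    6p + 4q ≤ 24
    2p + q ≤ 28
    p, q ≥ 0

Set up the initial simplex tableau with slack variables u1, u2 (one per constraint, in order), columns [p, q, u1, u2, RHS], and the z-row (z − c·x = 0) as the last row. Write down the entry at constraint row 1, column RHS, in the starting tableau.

24

The RHS of constraint 1 is b_1 = 24.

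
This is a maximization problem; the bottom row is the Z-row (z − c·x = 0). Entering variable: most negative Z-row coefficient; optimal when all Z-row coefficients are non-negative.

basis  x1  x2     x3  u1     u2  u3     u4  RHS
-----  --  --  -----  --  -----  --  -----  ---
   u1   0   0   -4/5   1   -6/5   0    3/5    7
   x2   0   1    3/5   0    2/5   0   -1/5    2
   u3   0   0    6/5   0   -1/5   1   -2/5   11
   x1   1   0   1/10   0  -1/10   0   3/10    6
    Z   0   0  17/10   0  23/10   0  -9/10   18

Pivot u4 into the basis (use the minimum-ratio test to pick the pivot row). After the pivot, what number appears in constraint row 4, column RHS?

5/2

Ratio test on column u4 — row 1: 7/(3/5) = 35/3; row 2: entry -1/5 ≤ 0; row 3: entry -2/5 ≤ 0; row 4: 6/(3/10) = 20. Minimum is 35/3 at row 1 (u1 leaves); pivot element 3/5.
Divide row 1 by 3/5; eliminate column u4 from the other rows.
Row 4 update in column RHS: 6 − (3/10)·(35/3) = 5/2.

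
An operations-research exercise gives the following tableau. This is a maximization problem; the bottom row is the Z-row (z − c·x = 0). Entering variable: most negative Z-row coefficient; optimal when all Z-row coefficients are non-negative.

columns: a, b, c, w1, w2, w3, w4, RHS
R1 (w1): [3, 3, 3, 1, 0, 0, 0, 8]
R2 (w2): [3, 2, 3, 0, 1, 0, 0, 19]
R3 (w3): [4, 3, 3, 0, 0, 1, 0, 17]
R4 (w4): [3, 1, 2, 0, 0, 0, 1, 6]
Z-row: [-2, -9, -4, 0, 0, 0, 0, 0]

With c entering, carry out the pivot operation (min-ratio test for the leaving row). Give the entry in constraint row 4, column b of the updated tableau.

-1

Ratio test on column c — row 1: 8/3 = 8/3; row 2: 19/3 = 19/3; row 3: 17/3 = 17/3; row 4: 6/2 = 3. Minimum is 8/3 at row 1 (w1 leaves); pivot element 3.
Divide row 1 by 3; eliminate column c from the other rows.
Row 4 update in column b: 1 − 2·1 = -1.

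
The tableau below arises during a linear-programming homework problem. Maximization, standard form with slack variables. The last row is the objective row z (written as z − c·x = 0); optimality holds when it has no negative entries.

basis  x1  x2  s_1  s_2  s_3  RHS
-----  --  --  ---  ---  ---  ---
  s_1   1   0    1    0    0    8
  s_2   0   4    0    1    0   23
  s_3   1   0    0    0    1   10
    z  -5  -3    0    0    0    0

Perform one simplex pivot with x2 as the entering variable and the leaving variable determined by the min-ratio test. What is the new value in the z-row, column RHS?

69/4

Ratio test on column x2 — row 1: entry 0 ≤ 0; row 2: 23/4 = 23/4; row 3: entry 0 ≤ 0. Minimum is 23/4 at row 2 (s_2 leaves); pivot element 4.
Divide row 2 by 4; eliminate column x2 from the other rows.
z-row update in column RHS: 0 − (-3)·(23/4) = 69/4.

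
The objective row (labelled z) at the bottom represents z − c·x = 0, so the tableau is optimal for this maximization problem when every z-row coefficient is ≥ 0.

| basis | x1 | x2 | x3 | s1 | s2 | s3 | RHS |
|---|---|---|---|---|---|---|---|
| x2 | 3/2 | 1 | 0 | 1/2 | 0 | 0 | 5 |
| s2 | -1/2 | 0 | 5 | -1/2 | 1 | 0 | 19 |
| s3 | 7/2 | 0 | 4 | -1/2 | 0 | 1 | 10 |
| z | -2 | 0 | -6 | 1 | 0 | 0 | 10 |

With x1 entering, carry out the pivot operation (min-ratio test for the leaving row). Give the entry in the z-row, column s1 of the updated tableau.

5/7

Ratio test on column x1 — row 1: 5/(3/2) = 10/3; row 2: entry -1/2 ≤ 0; row 3: 10/(7/2) = 20/7. Minimum is 20/7 at row 3 (s3 leaves); pivot element 7/2.
Divide row 3 by 7/2; eliminate column x1 from the other rows.
z-row update in column s1: 1 − (-2)·(-1/7) = 5/7.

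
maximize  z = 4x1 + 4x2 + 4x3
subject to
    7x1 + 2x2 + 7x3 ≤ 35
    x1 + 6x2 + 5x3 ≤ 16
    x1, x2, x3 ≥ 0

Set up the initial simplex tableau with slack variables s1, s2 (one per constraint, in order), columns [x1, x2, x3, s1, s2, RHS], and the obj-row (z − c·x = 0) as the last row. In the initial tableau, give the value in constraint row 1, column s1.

Slack s1 belongs to constraint 1; its column is the unit vector e_1, so the entry in row 1 is 1.

1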